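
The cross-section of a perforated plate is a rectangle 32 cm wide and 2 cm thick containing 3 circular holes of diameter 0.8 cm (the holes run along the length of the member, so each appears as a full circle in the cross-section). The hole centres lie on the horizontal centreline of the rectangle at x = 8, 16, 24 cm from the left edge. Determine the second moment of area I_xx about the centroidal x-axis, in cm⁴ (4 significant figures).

I_xx ≈ 21.27 cm⁴

Split into non-overlapping primitives; take the origin at the lower-left of the bounding box.
Plate: 32 × 2, A = 64 cm², y = 1 cm, Ī = 21.3333 cm⁴.
Hole 1 (subtracted): ⌀0.8, A = 0.502655 cm², y = 1 cm, Ī = 0.0201062 cm⁴.
Hole 2 (subtracted): ⌀0.8, A = 0.502655 cm², y = 1 cm, Ī = 0.0201062 cm⁴.
Hole 3 (subtracted): ⌀0.8, A = 0.502655 cm², y = 1 cm, Ī = 0.0201062 cm⁴.
By symmetry the centroid is at mid-height, ȳ = 1 cm.
All pieces are centred on the centroidal x-axis, so I = ΣĪ (holes subtracted) = 21.273 cm⁴.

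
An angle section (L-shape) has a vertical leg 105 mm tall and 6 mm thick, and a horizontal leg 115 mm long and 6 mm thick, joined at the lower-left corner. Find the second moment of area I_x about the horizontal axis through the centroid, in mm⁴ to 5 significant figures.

Decompose the section into non-overlapping parts with the origin at the bottom-left of its bounding rectangle.
Vertical leg: 6 × 105, A = 630 mm², y = 52.5 mm, Ī = 578812.5 mm⁴.
Horizontal leg (remainder): 109 × 6, A = 654 mm², y = 3 mm, Ī = 1 962 mm⁴.
Centroid: ȳ = ΣA·y / ΣA = 27.28738 mm.
Transfer each piece to the horizontal axis through the centroid using Ī + A·d² with d = y − 27.28738:
  vertical leg: d = 25.21262 mm → contributes +979288.4 mm⁴
  horizontal leg (remainder): d = -24.28738 mm → contributes +387741.5 mm⁴
Total I = 1 367 030 mm⁴.

I_x ≈ 1.3670 × 10⁶ mm⁴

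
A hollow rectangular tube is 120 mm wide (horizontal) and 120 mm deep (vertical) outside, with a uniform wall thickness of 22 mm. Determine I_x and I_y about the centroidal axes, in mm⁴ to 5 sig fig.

Treat the section as a set of non-overlapping primitives; coordinates are from the bounding-box lower-left.
Outer rectangle: 120 × 120, A = 14 400 mm², y = 60 mm, Ī = 17 280 000 mm⁴.
Inner void (subtracted): 76 × 76, A = 5 776 mm², y = 60 mm, Ī = 2 780 181 mm⁴.
By symmetry the centroid is at mid-height, ȳ = 60 mm.
All pieces are centred on the centroidal x-axis, so I = ΣĪ (holes subtracted) = 14 499 819 mm⁴.
Repeating about the centroidal y-axis gives I_y = 14 499 819 mm⁴.

I_x ≈ 1.4500 × 10⁷ mm⁴, I_y ≈ 1.4500 × 10⁷ mm⁴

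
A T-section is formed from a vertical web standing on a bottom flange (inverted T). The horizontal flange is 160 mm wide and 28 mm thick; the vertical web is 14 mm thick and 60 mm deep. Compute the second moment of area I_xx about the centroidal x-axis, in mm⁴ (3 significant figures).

I_xx ≈ 1.91 × 10⁶ mm⁴

Treat the section as a set of non-overlapping primitives; coordinates are from the bounding-box lower-left.
Flange: 160 × 28, A = 4 480 mm², y = 14 mm, Ī = 292 693 mm⁴.
Web: 14 × 60, A = 840 mm², y = 58 mm, Ī = 252 000 mm⁴.
Centroid: ȳ = ΣA·y / ΣA = 20.947 mm.
Transfer each piece to the centroidal x-axis using Ī + A·d² with d = y − 20.947:
  flange: d = -6.9474 mm → contributes +508 925 mm⁴
  web: d = 37.053 mm → contributes +1 405 234 mm⁴
Total I = 1 914 159 mm⁴.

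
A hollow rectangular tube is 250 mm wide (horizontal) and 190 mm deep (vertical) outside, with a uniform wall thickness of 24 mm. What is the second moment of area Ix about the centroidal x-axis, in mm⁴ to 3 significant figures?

Ix ≈ 9.47 × 10⁷ mm⁴

Treat the section as a set of non-overlapping primitives; coordinates are from the bounding-box lower-left.
Outer rectangle: 250 × 190, A = 47 500 mm², y = 95 mm, Ī = 142 895 833 mm⁴.
Inner void (subtracted): 202 × 142, A = 28 684 mm², y = 95 mm, Ī = 48 198 681 mm⁴.
By symmetry the centroid is at mid-height, ȳ = 95 mm.
All pieces are centred on the centroidal x-axis, so I = ΣĪ (holes subtracted) = 94 697 152 mm⁴.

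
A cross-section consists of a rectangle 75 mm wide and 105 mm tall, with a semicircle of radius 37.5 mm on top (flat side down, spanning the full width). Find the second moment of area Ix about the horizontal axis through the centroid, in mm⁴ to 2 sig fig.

Split into non-overlapping primitives; take the origin at the lower-left of the bounding box.
Rectangular body: 75 × 105, A = 7 875 mm², y = 52.5 mm, Ī = 7 235 156 mm⁴.
Semicircular cap: semicircle r = 37.5, A = 2 209 mm², y = 120.9 mm, Ī = 217 049 mm⁴.
Centroid: ȳ = ΣA·y / ΣA = 67.49 mm.
Transfer each piece to the horizontal axis through the centroid using Ī + A·d² with d = y − 67.49:
  rectangular body: d = -14.99 mm → contributes +9 003 898 mm⁴
  semicircular cap: d = 53.43 mm → contributes +6 522 739 mm⁴
Total I = 15 526 637 mm⁴.

Ix ≈ 1.6 × 10⁷ mm⁴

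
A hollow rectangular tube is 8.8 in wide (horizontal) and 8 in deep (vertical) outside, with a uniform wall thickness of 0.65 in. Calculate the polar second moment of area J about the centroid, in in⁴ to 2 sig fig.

Break the section into simple shapes (no overlaps), measuring from the bottom-left corner of the bounding box.
Outer rectangle: 8.8 × 8, A = 70.4 in², y = 4 in, Ī = 375.5 in⁴.
Inner void (subtracted): 7.5 × 6.7, A = 50.25 in², y = 4 in, Ī = 188 in⁴.
By symmetry the centroid is at mid-height, ȳ = 4 in.
All pieces are centred on the centroidal x-axis, so I = ΣĪ (holes subtracted) = 187.5 in⁴.
Repeating about the centroidal y-axis gives I_y = 218.8 in⁴.
Polar second moment: J = I_x + I_y = 406.3 in⁴.

J ≈ 410 in⁴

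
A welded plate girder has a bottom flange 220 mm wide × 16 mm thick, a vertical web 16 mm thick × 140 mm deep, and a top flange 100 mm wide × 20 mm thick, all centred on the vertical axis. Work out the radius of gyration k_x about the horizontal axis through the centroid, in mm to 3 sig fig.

k_x ≈ 68.4 mm

Break the section into simple shapes (no overlaps), measuring from the bottom-left corner of the bounding box.
Bottom plate: 220 × 16, A = 3 520 mm², y = 8 mm, Ī = 75 093 mm⁴.
Web plate: 16 × 140, A = 2 240 mm², y = 86 mm, Ī = 3 658 667 mm⁴.
Top plate: 100 × 20, A = 2 000 mm², y = 166 mm, Ī = 66 667 mm⁴.
Centroid: ȳ = ΣA·y / ΣA = 71.237 mm.
Transfer each piece to the horizontal axis through the centroid using Ī + A·d² with d = y − 71.237:
  bottom plate: d = -63.237 mm → contributes +14 151 336 mm⁴
  web plate: d = 14.763 mm → contributes +4 146 859 mm⁴
  top plate: d = 94.763 mm → contributes +18 026 676 mm⁴
Total I = 36 324 870 mm⁴.
Radius of gyration: k = √(I/A) = √(36 324 870 / 7 760) = 68.418 mm.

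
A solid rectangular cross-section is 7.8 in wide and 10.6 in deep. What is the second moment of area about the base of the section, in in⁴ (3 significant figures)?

I_base ≈ 3100 in⁴

The section: 7.8 × 10.6, A = 82.68 in², y = 5.3 in, Ī = 774.16 in⁴.
Transfer it to the bottom edge using Ī + A·d² with d = y − 0:
  the section: d = 5.3 in → contributes +3096.6 in⁴
Total I = 3096.6 in⁴.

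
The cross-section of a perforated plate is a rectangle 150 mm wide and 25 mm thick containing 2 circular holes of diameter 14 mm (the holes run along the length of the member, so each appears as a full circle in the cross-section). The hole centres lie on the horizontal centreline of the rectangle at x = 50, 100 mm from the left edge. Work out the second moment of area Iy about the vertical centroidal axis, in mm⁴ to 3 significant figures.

Iy ≈ 6.84 × 10⁶ mm⁴

Treat the section as a set of non-overlapping primitives; coordinates are from the bounding-box lower-left.
Plate: 150 × 25, A = 3 750 mm², x = 75 mm, Ī = 7 031 250 mm⁴.
Hole 1 (subtracted): ⌀14, A = 153.94 mm², x = 50 mm, Ī = 1885.7 mm⁴.
Hole 2 (subtracted): ⌀14, A = 153.94 mm², x = 100 mm, Ī = 1885.7 mm⁴.
By symmetry the centroid is at mid-width, x̄ = 75 mm.
Transfer each piece to the vertical centroidal axis using Ī + A·d² with d = x − 75:
  plate: d = 0 mm → contributes +7 031 250 mm⁴
  hole 1: d = -25 mm → contributes −98 097 mm⁴
  hole 2: d = 25 mm → contributes −98 097 mm⁴
Total I = 6 835 056 mm⁴.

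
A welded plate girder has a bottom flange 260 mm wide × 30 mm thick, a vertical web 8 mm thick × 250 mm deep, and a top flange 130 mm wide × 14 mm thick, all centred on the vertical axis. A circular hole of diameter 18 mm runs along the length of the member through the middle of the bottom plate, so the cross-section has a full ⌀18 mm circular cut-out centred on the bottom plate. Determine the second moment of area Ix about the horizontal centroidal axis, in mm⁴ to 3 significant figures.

Treat the section as a set of non-overlapping primitives; coordinates are from the bounding-box lower-left.
Bottom plate: 260 × 30, A = 7 800 mm², y = 15 mm, Ī = 585 000 mm⁴.
Web plate: 8 × 250, A = 2 000 mm², y = 155 mm, Ī = 10 416 667 mm⁴.
Top plate: 130 × 14, A = 1 820 mm², y = 287 mm, Ī = 29 727 mm⁴.
Hole (subtracted): ⌀18, A = 254.47 mm², y = 15 mm, Ī = 5 153 mm⁴.
Centroid: ȳ = ΣA·y / ΣA = 83.192 mm.
Transfer each piece to the horizontal centroidal axis using Ī + A·d² with d = y − 83.192:
  bottom plate: d = -68.192 mm → contributes +36 856 321 mm⁴
  web plate: d = 71.808 mm → contributes +20 729 401 mm⁴
  top plate: d = 203.81 mm → contributes +75 628 231 mm⁴
  hole: d = -68.192 mm → contributes −1 188 477 mm⁴
Total I = 132 025 476 mm⁴.

Ix ≈ 1.32 × 10⁸ mm⁴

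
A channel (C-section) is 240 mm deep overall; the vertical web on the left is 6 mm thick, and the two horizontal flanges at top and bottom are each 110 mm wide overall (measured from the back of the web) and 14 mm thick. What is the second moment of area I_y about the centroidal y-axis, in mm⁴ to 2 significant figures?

Break the section into simple shapes (no overlaps), measuring from the bottom-left corner of the bounding box.
Web: 6 × 240, A = 1 440 mm², x = 3 mm, Ī = 4 320 mm⁴.
Top flange (beyond web): 104 × 14, A = 1 456 mm², x = 58 mm, Ī = 1 312 341 mm⁴.
Bottom flange (beyond web): 104 × 14, A = 1 456 mm², x = 58 mm, Ī = 1 312 341 mm⁴.
Centroid: x̄ = ΣA·x / ΣA = 39.8 mm.
Transfer each piece to the centroidal y-axis using Ī + A·d² with d = x − 39.8:
  web: d = -36.8 mm → contributes +1 954 581 mm⁴
  top flange (beyond web): d = 18.2 mm → contributes +1 794 549 mm⁴
  bottom flange (beyond web): d = 18.2 mm → contributes +1 794 549 mm⁴
Total I = 5 543 679 mm⁴.

I_y ≈ 5.5 × 10⁶ mm⁴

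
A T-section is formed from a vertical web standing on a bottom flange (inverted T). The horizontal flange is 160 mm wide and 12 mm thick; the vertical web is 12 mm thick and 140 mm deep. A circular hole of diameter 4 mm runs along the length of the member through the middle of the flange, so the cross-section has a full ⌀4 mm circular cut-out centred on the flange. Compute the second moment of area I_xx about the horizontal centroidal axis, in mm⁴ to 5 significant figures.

I_xx ≈ 7.9265 × 10⁶ mm⁴

Split into non-overlapping primitives; take the origin at the lower-left of the bounding box.
Flange: 160 × 12, A = 1 920 mm², y = 6 mm, Ī = 23 040 mm⁴.
Web: 12 × 140, A = 1 680 mm², y = 82 mm, Ī = 2 744 000 mm⁴.
Hole (subtracted): ⌀4, A = 12.56637 mm², y = 6 mm, Ī = 12.56637 mm⁴.
Centroid: ȳ = ΣA·y / ΣA = 41.5909 mm.
Transfer each piece to the horizontal centroidal axis using Ī + A·d² with d = y − 41.5909:
  flange: d = -35.5909 mm → contributes +2 455 128 mm⁴
  web: d = 40.4091 mm → contributes +5 487 264 mm⁴
  hole: d = -35.5909 mm → contributes −15930.54 mm⁴
Total I = 7 926 461 mm⁴.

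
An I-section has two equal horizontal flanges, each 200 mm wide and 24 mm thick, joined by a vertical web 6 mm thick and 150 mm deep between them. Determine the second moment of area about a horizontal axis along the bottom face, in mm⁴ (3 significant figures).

I_base ≈ 1.78 × 10⁸ mm⁴

Split into non-overlapping primitives; take the origin at the lower-left of the bounding box.
Bottom flange: 200 × 24, A = 4 800 mm², y = 12 mm, Ī = 230 400 mm⁴.
Web: 6 × 150, A = 900 mm², y = 99 mm, Ī = 1 687 500 mm⁴.
Top flange: 200 × 24, A = 4 800 mm², y = 186 mm, Ī = 230 400 mm⁴.
Transfer each piece to the base of the section using Ī + A·d² with d = y − 0:
  bottom flange: d = 12 mm → contributes +921 600 mm⁴
  web: d = 99 mm → contributes +10 508 400 mm⁴
  top flange: d = 186 mm → contributes +166 291 200 mm⁴
Total I = 177 721 200 mm⁴.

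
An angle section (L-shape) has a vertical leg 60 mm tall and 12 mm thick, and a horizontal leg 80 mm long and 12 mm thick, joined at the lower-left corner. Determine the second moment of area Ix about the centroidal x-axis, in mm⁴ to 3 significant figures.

Decompose the section into non-overlapping parts with the origin at the bottom-left of its bounding rectangle.
Vertical leg: 12 × 60, A = 720 mm², y = 30 mm, Ī = 216 000 mm⁴.
Horizontal leg (remainder): 68 × 12, A = 816 mm², y = 6 mm, Ī = 9 792 mm⁴.
Centroid: ȳ = ΣA·y / ΣA = 17.25 mm.
Transfer each piece to the centroidal x-axis using Ī + A·d² with d = y − 17.25:
  vertical leg: d = 12.75 mm → contributes +333 045 mm⁴
  horizontal leg (remainder): d = -11.25 mm → contributes +113 067 mm⁴
Total I = 446 112 mm⁴.

Ix ≈ 4.46 × 10⁵ mm⁴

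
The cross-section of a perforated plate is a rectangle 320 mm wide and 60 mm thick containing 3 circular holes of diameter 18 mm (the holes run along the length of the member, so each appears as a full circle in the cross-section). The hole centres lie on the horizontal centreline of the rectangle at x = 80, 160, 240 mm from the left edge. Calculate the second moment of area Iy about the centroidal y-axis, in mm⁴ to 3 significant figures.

Decompose the section into non-overlapping parts with the origin at the bottom-left of its bounding rectangle.
Plate: 320 × 60, A = 19 200 mm², x = 160 mm, Ī = 163 840 000 mm⁴.
Hole 1 (subtracted): ⌀18, A = 254.47 mm², x = 80 mm, Ī = 5 153 mm⁴.
Hole 2 (subtracted): ⌀18, A = 254.47 mm², x = 160 mm, Ī = 5 153 mm⁴.
Hole 3 (subtracted): ⌀18, A = 254.47 mm², x = 240 mm, Ī = 5 153 mm⁴.
By symmetry the centroid is at mid-width, x̄ = 160 mm.
Transfer each piece to the centroidal y-axis using Ī + A·d² with d = x − 160:
  plate: d = 0 mm → contributes +163 840 000 mm⁴
  hole 1: d = -80 mm → contributes −1 633 755 mm⁴
  hole 2: d = 0 mm → contributes −5 153 mm⁴
  hole 3: d = 80 mm → contributes −1 633 755 mm⁴
Total I = 160 567 338 mm⁴.

Iy ≈ 1.61 × 10⁸ mm⁴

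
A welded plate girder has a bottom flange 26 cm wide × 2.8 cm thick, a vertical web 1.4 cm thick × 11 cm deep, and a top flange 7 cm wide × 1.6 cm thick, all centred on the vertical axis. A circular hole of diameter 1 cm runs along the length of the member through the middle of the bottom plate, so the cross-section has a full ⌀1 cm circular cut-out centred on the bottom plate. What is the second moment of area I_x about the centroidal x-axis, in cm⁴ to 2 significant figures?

Decompose the section into non-overlapping parts with the origin at the bottom-left of its bounding rectangle.
Bottom plate: 26 × 2.8, A = 72.8 cm², y = 1.4 cm, Ī = 47.56 cm⁴.
Web plate: 1.4 × 11, A = 15.4 cm², y = 8.3 cm, Ī = 155.3 cm⁴.
Top plate: 7 × 1.6, A = 11.2 cm², y = 14.6 cm, Ī = 2.389 cm⁴.
Hole (subtracted): ⌀1, A = 0.7854 cm², y = 1.4 cm, Ī = 0.04909 cm⁴.
Centroid: ȳ = ΣA·y / ΣA = 3.977 cm.
Transfer each piece to the centroidal x-axis using Ī + A·d² with d = y − 3.977:
  bottom plate: d = -2.577 cm → contributes +530.9 cm⁴
  web plate: d = 4.323 cm → contributes +443.1 cm⁴
  top plate: d = 10.62 cm → contributes +1 266 cm⁴
  hole: d = -2.577 cm → contributes −5.264 cm⁴
Total I = 2 235 cm⁴.

I_x ≈ 2200 cm⁴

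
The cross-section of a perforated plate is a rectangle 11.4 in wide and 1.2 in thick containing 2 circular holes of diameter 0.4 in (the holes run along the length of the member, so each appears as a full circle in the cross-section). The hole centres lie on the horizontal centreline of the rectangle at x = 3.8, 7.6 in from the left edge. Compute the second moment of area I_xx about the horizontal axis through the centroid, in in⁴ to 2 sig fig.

I_xx ≈ 1.6 in⁴

Break the section into simple shapes (no overlaps), measuring from the bottom-left corner of the bounding box.
Plate: 11.4 × 1.2, A = 13.68 in², y = 0.6 in, Ī = 1.642 in⁴.
Hole 1 (subtracted): ⌀0.4, A = 0.1257 in², y = 0.6 in, Ī = 0.001257 in⁴.
Hole 2 (subtracted): ⌀0.4, A = 0.1257 in², y = 0.6 in, Ī = 0.001257 in⁴.
By symmetry the centroid is at mid-height, ȳ = 0.6 in.
All pieces are centred on the horizontal axis through the centroid, so I = ΣĪ (holes subtracted) = 1.639 in⁴.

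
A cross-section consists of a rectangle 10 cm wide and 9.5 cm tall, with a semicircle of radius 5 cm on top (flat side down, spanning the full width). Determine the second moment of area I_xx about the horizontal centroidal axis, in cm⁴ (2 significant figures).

Treat the section as a set of non-overlapping primitives; coordinates are from the bounding-box lower-left.
Rectangular body: 10 × 9.5, A = 95 cm², y = 4.75 cm, Ī = 714.5 cm⁴.
Semicircular cap: semicircle r = 5, A = 39.27 cm², y = 11.62 cm, Ī = 68.6 cm⁴.
Centroid: ȳ = ΣA·y / ΣA = 6.76 cm.
Transfer each piece to the horizontal centroidal axis using Ī + A·d² with d = y − 6.76:
  rectangular body: d = -2.01 cm → contributes +1 098 cm⁴
  semicircular cap: d = 4.862 cm → contributes +997 cm⁴
Total I = 2 095 cm⁴.

I_xx ≈ 2100 cm⁴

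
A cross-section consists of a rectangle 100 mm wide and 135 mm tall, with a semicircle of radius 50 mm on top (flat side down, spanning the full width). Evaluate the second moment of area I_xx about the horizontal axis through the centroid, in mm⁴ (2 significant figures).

Decompose the section into non-overlapping parts with the origin at the bottom-left of its bounding rectangle.
Rectangular body: 100 × 135, A = 13 500 mm², y = 67.5 mm, Ī = 20 503 125 mm⁴.
Semicircular cap: semicircle r = 50, A = 3 927 mm², y = 156.2 mm, Ī = 685 981 mm⁴.
Centroid: ȳ = ΣA·y / ΣA = 87.49 mm.
Transfer each piece to the horizontal axis through the centroid using Ī + A·d² with d = y − 87.49:
  rectangular body: d = -19.99 mm → contributes +25 898 955 mm⁴
  semicircular cap: d = 68.73 mm → contributes +19 235 478 mm⁴
Total I = 45 134 433 mm⁴.

I_xx ≈ 4.5 × 10⁷ mm⁴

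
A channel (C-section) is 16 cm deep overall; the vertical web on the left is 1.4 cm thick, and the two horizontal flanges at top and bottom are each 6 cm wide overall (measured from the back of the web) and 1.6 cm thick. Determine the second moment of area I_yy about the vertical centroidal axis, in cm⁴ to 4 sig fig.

I_yy ≈ 109.6 cm⁴

Break the section into simple shapes (no overlaps), measuring from the bottom-left corner of the bounding box.
Web: 1.4 × 16, A = 22.4 cm², x = 0.7 cm, Ī = 3.65867 cm⁴.
Top flange (beyond web): 4.6 × 1.6, A = 7.36 cm², x = 3.7 cm, Ī = 12.9781 cm⁴.
Bottom flange (beyond web): 4.6 × 1.6, A = 7.36 cm², x = 3.7 cm, Ī = 12.9781 cm⁴.
Centroid: x̄ = ΣA·x / ΣA = 1.88966 cm.
Transfer each piece to the vertical centroidal axis using Ī + A·d² with d = x − 1.88966:
  web: d = -1.18966 cm → contributes +35.3609 cm⁴
  top flange (beyond web): d = 1.81034 cm → contributes +37.0994 cm⁴
  bottom flange (beyond web): d = 1.81034 cm → contributes +37.0994 cm⁴
Total I = 109.56 cm⁴.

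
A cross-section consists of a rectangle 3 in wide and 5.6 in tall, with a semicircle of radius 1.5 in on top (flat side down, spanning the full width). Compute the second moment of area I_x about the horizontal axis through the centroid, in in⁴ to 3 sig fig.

Decompose the section into non-overlapping parts with the origin at the bottom-left of its bounding rectangle.
Rectangular body: 3 × 5.6, A = 16.8 in², y = 2.8 in, Ī = 43.904 in⁴.
Semicircular cap: semicircle r = 1.5, A = 3.5343 in², y = 6.2366 in, Ī = 0.55564 in⁴.
Centroid: ȳ = ΣA·y / ΣA = 3.3973 in.
Transfer each piece to the horizontal axis through the centroid using Ī + A·d² with d = y − 3.3973:
  rectangular body: d = -0.59732 in → contributes +49.898 in⁴
  semicircular cap: d = 2.8393 in → contributes +29.048 in⁴
Total I = 78.946 in⁴.

I_x ≈ 78.9 in⁴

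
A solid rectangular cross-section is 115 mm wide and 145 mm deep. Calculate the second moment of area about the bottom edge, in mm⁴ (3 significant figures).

The section: 115 × 145, A = 16 675 mm², y = 72.5 mm, Ī = 29 215 990 mm⁴.
Transfer it to the base of the section using Ī + A·d² with d = y − 0:
  the section: d = 72.5 mm → contributes +116 863 958 mm⁴
Total I = 116 863 958 mm⁴.

I_base ≈ 1.17 × 10⁸ mm⁴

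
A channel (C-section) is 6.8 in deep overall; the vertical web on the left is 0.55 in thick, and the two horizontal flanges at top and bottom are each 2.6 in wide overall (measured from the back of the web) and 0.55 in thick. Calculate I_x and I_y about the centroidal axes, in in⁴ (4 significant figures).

I_x ≈ 36.49 in⁴, I_y ≈ 3.261 in⁴

Split into non-overlapping primitives; take the origin at the lower-left of the bounding box.
Web: 0.55 × 6.8, A = 3.74 in², y = 3.4 in, Ī = 14.4115 in⁴.
Top flange (beyond web): 2.05 × 0.55, A = 1.1275 in², y = 6.525 in, Ī = 0.0284224 in⁴.
Bottom flange (beyond web): 2.05 × 0.55, A = 1.1275 in², y = 0.275 in, Ī = 0.0284224 in⁴.
By symmetry the centroid is at mid-height, ȳ = 3.4 in.
Transfer each piece to the centroidal x-axis using Ī + A·d² with d = y − 3.4:
  web: d = 0 in → contributes +14.4115 in⁴
  top flange (beyond web): d = 3.125 in → contributes +11.0392 in⁴
  bottom flange (beyond web): d = -3.125 in → contributes +11.0392 in⁴
Total I = 36.4898 in⁴.
For the y-axis: x̄ = 0.763991 in.
Repeating about the centroidal y-axis gives I_y = 3.26147 in⁴.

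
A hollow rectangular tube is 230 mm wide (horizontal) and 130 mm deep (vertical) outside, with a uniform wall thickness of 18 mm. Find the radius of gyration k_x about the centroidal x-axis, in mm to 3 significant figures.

Split into non-overlapping primitives; take the origin at the lower-left of the bounding box.
Outer rectangle: 230 × 130, A = 29 900 mm², y = 65 mm, Ī = 42 109 167 mm⁴.
Inner void (subtracted): 194 × 94, A = 18 236 mm², y = 65 mm, Ī = 13 427 775 mm⁴.
By symmetry the centroid is at mid-height, ȳ = 65 mm.
All pieces are centred on the centroidal x-axis, so I = ΣĪ (holes subtracted) = 28 681 392 mm⁴.
Radius of gyration: k = √(I/A) = √(28 681 392 / 11 664) = 49.588 mm.

k_x ≈ 49.6 mm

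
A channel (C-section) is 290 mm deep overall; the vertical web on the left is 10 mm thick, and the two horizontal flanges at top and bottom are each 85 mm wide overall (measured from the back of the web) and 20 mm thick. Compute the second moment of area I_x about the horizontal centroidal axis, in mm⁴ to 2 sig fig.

Split into non-overlapping primitives; take the origin at the lower-left of the bounding box.
Web: 10 × 290, A = 2 900 mm², y = 145 mm, Ī = 20 324 167 mm⁴.
Top flange (beyond web): 75 × 20, A = 1 500 mm², y = 280 mm, Ī = 50 000 mm⁴.
Bottom flange (beyond web): 75 × 20, A = 1 500 mm², y = 10 mm, Ī = 50 000 mm⁴.
By symmetry the centroid is at mid-height, ȳ = 145 mm.
Transfer each piece to the horizontal centroidal axis using Ī + A·d² with d = y − 145:
  web: d = 0 mm → contributes +20 324 167 mm⁴
  top flange (beyond web): d = 135 mm → contributes +27 387 500 mm⁴
  bottom flange (beyond web): d = -135 mm → contributes +27 387 500 mm⁴
Total I = 75 099 167 mm⁴.

I_x ≈ 7.5 × 10⁷ mm⁴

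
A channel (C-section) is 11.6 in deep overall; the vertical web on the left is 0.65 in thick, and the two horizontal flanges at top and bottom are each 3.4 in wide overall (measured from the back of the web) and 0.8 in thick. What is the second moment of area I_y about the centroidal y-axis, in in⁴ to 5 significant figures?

I_y ≈ 11.068 in⁴

Break the section into simple shapes (no overlaps), measuring from the bottom-left corner of the bounding box.
Web: 0.65 × 11.6, A = 7.54 in², x = 0.325 in, Ī = 0.2654708 in⁴.
Top flange (beyond web): 2.75 × 0.8, A = 2.2 in², x = 2.025 in, Ī = 1.386458 in⁴.
Bottom flange (beyond web): 2.75 × 0.8, A = 2.2 in², x = 2.025 in, Ī = 1.386458 in⁴.
Centroid: x̄ = ΣA·x / ΣA = 0.9514657 in.
Transfer each piece to the centroidal y-axis using Ī + A·d² with d = x − 0.9514657:
  web: d = -0.6264657 in → contributes +3.224613 in⁴
  top flange (beyond web): d = 1.073534 in → contributes +3.921905 in⁴
  bottom flange (beyond web): d = 1.073534 in → contributes +3.921905 in⁴
Total I = 11.06842 in⁴.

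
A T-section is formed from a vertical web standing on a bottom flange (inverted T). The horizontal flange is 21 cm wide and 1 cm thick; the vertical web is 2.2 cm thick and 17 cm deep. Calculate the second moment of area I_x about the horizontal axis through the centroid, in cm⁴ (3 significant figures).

I_x ≈ 1990 cm⁴

Decompose the section into non-overlapping parts with the origin at the bottom-left of its bounding rectangle.
Flange: 21 × 1, A = 21 cm², y = 0.5 cm, Ī = 1.75 cm⁴.
Web: 2.2 × 17, A = 37.4 cm², y = 9.5 cm, Ī = 900.72 cm⁴.
Centroid: ȳ = ΣA·y / ΣA = 6.2637 cm.
Transfer each piece to the horizontal axis through the centroid using Ī + A·d² with d = y − 6.2637:
  flange: d = -5.7637 cm → contributes +699.37 cm⁴
  web: d = 3.2363 cm → contributes +1292.4 cm⁴
Total I = 1991.8 cm⁴.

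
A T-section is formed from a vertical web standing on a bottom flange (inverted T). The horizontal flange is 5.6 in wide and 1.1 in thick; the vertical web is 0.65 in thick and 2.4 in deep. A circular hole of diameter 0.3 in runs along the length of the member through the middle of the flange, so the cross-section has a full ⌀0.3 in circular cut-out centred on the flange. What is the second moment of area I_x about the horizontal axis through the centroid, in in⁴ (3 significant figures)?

I_x ≈ 5.17 in⁴

Split into non-overlapping primitives; take the origin at the lower-left of the bounding box.
Flange: 5.6 × 1.1, A = 6.16 in², y = 0.55 in, Ī = 0.62113 in⁴.
Web: 0.65 × 2.4, A = 1.56 in², y = 2.3 in, Ī = 0.7488 in⁴.
Hole (subtracted): ⌀0.3, A = 0.070686 in², y = 0.55 in, Ī = 0.00039761 in⁴.
Centroid: ȳ = ΣA·y / ΣA = 0.90689 in.
Transfer each piece to the horizontal axis through the centroid using Ī + A·d² with d = y − 0.90689:
  flange: d = -0.35689 in → contributes +1.4058 in⁴
  web: d = 1.3931 in → contributes +3.7764 in⁴
  hole: d = -0.35689 in → contributes −0.0094011 in⁴
Total I = 5.1727 in⁴.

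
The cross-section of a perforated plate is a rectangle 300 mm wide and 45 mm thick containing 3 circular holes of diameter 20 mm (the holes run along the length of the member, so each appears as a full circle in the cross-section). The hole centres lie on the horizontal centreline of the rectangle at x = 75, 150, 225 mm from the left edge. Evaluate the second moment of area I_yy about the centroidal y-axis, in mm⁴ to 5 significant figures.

Treat the section as a set of non-overlapping primitives; coordinates are from the bounding-box lower-left.
Plate: 300 × 45, A = 13 500 mm², x = 150 mm, Ī = 101 250 000 mm⁴.
Hole 1 (subtracted): ⌀20, A = 314.1593 mm², x = 75 mm, Ī = 7853.982 mm⁴.
Hole 2 (subtracted): ⌀20, A = 314.1593 mm², x = 150 mm, Ī = 7853.982 mm⁴.
Hole 3 (subtracted): ⌀20, A = 314.1593 mm², x = 225 mm, Ī = 7853.982 mm⁴.
By symmetry the centroid is at mid-width, x̄ = 150 mm.
Transfer each piece to the centroidal y-axis using Ī + A·d² with d = x − 150:
  plate: d = 0 mm → contributes +101 250 000 mm⁴
  hole 1: d = -75 mm → contributes −1 775 000 mm⁴
  hole 2: d = 0 mm → contributes −7853.982 mm⁴
  hole 3: d = 75 mm → contributes −1 775 000 mm⁴
Total I = 97 692 146 mm⁴.

I_yy ≈ 9.7692 × 10⁷ mm⁴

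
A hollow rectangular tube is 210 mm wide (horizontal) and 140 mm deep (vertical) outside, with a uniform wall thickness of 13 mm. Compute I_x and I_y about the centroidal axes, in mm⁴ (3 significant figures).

I_x ≈ 2.53 × 10⁷ mm⁴, I_y ≈ 4.89 × 10⁷ mm⁴

Split into non-overlapping primitives; take the origin at the lower-left of the bounding box.
Outer rectangle: 210 × 140, A = 29 400 mm², y = 70 mm, Ī = 48 020 000 mm⁴.
Inner void (subtracted): 184 × 114, A = 20 976 mm², y = 70 mm, Ī = 22 717 008 mm⁴.
By symmetry the centroid is at mid-height, ȳ = 70 mm.
All pieces are centred on the centroidal x-axis, so I = ΣĪ (holes subtracted) = 25 302 992 mm⁴.
Repeating about the centroidal y-axis gives I_y = 48 864 712 mm⁴.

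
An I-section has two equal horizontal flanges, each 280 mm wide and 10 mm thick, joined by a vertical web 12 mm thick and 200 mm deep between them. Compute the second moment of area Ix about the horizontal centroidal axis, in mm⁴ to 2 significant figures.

Ix ≈ 7.0 × 10⁷ mm⁴

Split into non-overlapping primitives; take the origin at the lower-left of the bounding box.
Bottom flange: 280 × 10, A = 2 800 mm², y = 5 mm, Ī = 23 333 mm⁴.
Web: 12 × 200, A = 2 400 mm², y = 110 mm, Ī = 8 000 000 mm⁴.
Top flange: 280 × 10, A = 2 800 mm², y = 215 mm, Ī = 23 333 mm⁴.
By symmetry the centroid is at mid-height, ȳ = 110 mm.
Transfer each piece to the horizontal centroidal axis using Ī + A·d² with d = y − 110:
  bottom flange: d = -105 mm → contributes +30 893 333 mm⁴
  web: d = 0 mm → contributes +8 000 000 mm⁴
  top flange: d = 105 mm → contributes +30 893 333 mm⁴
Total I = 69 786 667 mm⁴.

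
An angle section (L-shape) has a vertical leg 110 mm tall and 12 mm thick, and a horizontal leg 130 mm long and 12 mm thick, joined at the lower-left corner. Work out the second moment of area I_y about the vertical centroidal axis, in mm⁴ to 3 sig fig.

Decompose the section into non-overlapping parts with the origin at the bottom-left of its bounding rectangle.
Vertical leg: 12 × 110, A = 1 320 mm², x = 6 mm, Ī = 15 840 mm⁴.
Horizontal leg (remainder): 118 × 12, A = 1 416 mm², x = 71 mm, Ī = 1 643 032 mm⁴.
Centroid: x̄ = ΣA·x / ΣA = 39.64 mm.
Transfer each piece to the vertical centroidal axis using Ī + A·d² with d = x − 39.64:
  vertical leg: d = -33.64 mm → contributes +1 509 649 mm⁴
  horizontal leg (remainder): d = 31.36 mm → contributes +3 035 565 mm⁴
Total I = 4 545 214 mm⁴.

I_y ≈ 4.55 × 10⁶ mm⁴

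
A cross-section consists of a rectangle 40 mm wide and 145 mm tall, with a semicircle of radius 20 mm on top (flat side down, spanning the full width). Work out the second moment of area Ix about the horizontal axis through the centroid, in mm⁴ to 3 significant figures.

Ix ≈ 1.39 × 10⁷ mm⁴

Split into non-overlapping primitives; take the origin at the lower-left of the bounding box.
Rectangular body: 40 × 145, A = 5 800 mm², y = 72.5 mm, Ī = 10 162 083 mm⁴.
Semicircular cap: semicircle r = 20, A = 628.32 mm², y = 153.49 mm, Ī = 17 561 mm⁴.
Centroid: ȳ = ΣA·y / ΣA = 80.416 mm.
Transfer each piece to the horizontal axis through the centroid using Ī + A·d² with d = y − 80.416:
  rectangular body: d = -7.916 mm → contributes +10 525 527 mm⁴
  semicircular cap: d = 73.072 mm → contributes +3 372 505 mm⁴
Total I = 13 898 032 mm⁴.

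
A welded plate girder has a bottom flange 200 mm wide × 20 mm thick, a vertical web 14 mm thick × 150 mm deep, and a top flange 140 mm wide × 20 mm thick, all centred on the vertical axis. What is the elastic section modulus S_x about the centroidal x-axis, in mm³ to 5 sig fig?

S_x ≈ 4.8962 × 10⁵ mm³

Decompose the section into non-overlapping parts with the origin at the bottom-left of its bounding rectangle.
Bottom plate: 200 × 20, A = 4 000 mm², y = 10 mm, Ī = 133333.3 mm⁴.
Web plate: 14 × 150, A = 2 100 mm², y = 95 mm, Ī = 3 937 500 mm⁴.
Top plate: 140 × 20, A = 2 800 mm², y = 180 mm, Ī = 93333.33 mm⁴.
Centroid: ȳ = ΣA·y / ΣA = 83.53933 mm.
Transfer each piece to the centroidal x-axis using Ī + A·d² with d = y − 83.53933:
  bottom plate: d = -73.53933 mm → contributes +21 765 463 mm⁴
  web plate: d = 11.46067 mm → contributes +4 213 329 mm⁴
  top plate: d = 96.46067 mm → contributes +26 146 386 mm⁴
Total I = 52 125 178 mm⁴.
Extreme fibre distance c = 106.4607 mm; S = I/c = 489619.1 mm³.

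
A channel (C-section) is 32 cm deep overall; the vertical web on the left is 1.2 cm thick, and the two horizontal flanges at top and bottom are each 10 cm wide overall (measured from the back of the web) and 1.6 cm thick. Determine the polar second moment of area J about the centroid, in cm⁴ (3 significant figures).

Decompose the section into non-overlapping parts with the origin at the bottom-left of its bounding rectangle.
Web: 1.2 × 32, A = 38.4 cm², y = 16 cm, Ī = 3276.8 cm⁴.
Top flange (beyond web): 8.8 × 1.6, A = 14.08 cm², y = 31.2 cm, Ī = 3.0037 cm⁴.
Bottom flange (beyond web): 8.8 × 1.6, A = 14.08 cm², y = 0.8 cm, Ī = 3.0037 cm⁴.
By symmetry the centroid is at mid-height, ȳ = 16 cm.
Transfer each piece to the centroidal x-axis using Ī + A·d² with d = y − 16:
  web: d = 0 cm → contributes +3276.8 cm⁴
  top flange (beyond web): d = 15.2 cm → contributes +3 256 cm⁴
  bottom flange (beyond web): d = -15.2 cm → contributes +3 256 cm⁴
Total I = 9788.9 cm⁴.
For the y-axis: x̄ = 2.7154 cm.
Repeating about the centroidal y-axis gives I_y = 592.49 cm⁴.
Polar second moment: J = I_x + I_y = 10 381 cm⁴.

J ≈ 1.04 × 10⁴ cm⁴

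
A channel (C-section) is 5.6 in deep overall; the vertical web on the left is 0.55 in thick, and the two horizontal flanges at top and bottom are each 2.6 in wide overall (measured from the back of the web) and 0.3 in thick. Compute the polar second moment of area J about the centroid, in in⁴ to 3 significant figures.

Split into non-overlapping primitives; take the origin at the lower-left of the bounding box.
Web: 0.55 × 5.6, A = 3.08 in², y = 2.8 in, Ī = 8.0491 in⁴.
Top flange (beyond web): 2.05 × 0.3, A = 0.615 in², y = 5.45 in, Ī = 0.0046125 in⁴.
Bottom flange (beyond web): 2.05 × 0.3, A = 0.615 in², y = 0.15 in, Ī = 0.0046125 in⁴.
By symmetry the centroid is at mid-height, ȳ = 2.8 in.
Transfer each piece to the centroidal x-axis using Ī + A·d² with d = y − 2.8:
  web: d = 0 in → contributes +8.0491 in⁴
  top flange (beyond web): d = 2.65 in → contributes +4.3235 in⁴
  bottom flange (beyond web): d = -2.65 in → contributes +4.3235 in⁴
Total I = 16.696 in⁴.
For the y-axis: x̄ = 0.646 in.
Repeating about the centroidal y-axis gives I_y = 1.9939 in⁴.
Polar second moment: J = I_x + I_y = 18.69 in⁴.

J ≈ 18.7 in⁴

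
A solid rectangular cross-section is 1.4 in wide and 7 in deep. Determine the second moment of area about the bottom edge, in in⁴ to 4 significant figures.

I_base ≈ 160.1 in⁴

The section: 1.4 × 7, A = 9.8 in², y = 3.5 in, Ī = 40.0167 in⁴.
Transfer it to a horizontal axis along the bottom face using Ī + A·d² with d = y − 0:
  the section: d = 3.5 in → contributes +160.067 in⁴
Total I = 160.067 in⁴.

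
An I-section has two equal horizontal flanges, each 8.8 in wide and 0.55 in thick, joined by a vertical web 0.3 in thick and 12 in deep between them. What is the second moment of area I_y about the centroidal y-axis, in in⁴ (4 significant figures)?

Break the section into simple shapes (no overlaps), measuring from the bottom-left corner of the bounding box.
Bottom flange: 8.8 × 0.55, A = 4.84 in², x = 4.4 in, Ī = 31.2341 in⁴.
Web: 0.3 × 12, A = 3.6 in², x = 4.4 in, Ī = 0.027 in⁴.
Top flange: 8.8 × 0.55, A = 4.84 in², x = 4.4 in, Ī = 31.2341 in⁴.
By symmetry the centroid is at mid-width, x̄ = 4.4 in.
All pieces are centred on the centroidal y-axis, so I = ΣĪ = 62.4953 in⁴.

I_y ≈ 62.50 in⁴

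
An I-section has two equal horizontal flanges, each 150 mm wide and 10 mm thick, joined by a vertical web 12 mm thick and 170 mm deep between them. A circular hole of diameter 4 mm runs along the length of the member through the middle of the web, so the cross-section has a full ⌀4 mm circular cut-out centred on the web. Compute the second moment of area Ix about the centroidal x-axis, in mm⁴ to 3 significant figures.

Ix ≈ 2.92 × 10⁷ mm⁴

Split into non-overlapping primitives; take the origin at the lower-left of the bounding box.
Bottom flange: 150 × 10, A = 1 500 mm², y = 5 mm, Ī = 12 500 mm⁴.
Web: 12 × 170, A = 2 040 mm², y = 95 mm, Ī = 4 913 000 mm⁴.
Top flange: 150 × 10, A = 1 500 mm², y = 185 mm, Ī = 12 500 mm⁴.
Hole (subtracted): ⌀4, A = 12.566 mm², y = 95 mm, Ī = 12.566 mm⁴.
By symmetry the centroid is at mid-height, ȳ = 95 mm.
Transfer each piece to the centroidal x-axis using Ī + A·d² with d = y − 95:
  bottom flange: d = -90 mm → contributes +12 162 500 mm⁴
  web: d = 0 mm → contributes +4 913 000 mm⁴
  top flange: d = 90 mm → contributes +12 162 500 mm⁴
  hole: d = 0 mm → contributes −12.566 mm⁴
Total I = 29 237 987 mm⁴.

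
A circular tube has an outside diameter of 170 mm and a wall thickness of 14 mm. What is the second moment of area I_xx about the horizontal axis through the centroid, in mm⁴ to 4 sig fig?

I_xx ≈ 2.104 × 10⁷ mm⁴

Treat the section as a set of non-overlapping primitives; coordinates are from the bounding-box lower-left.
Outer circle: ⌀170, A = 22 698 mm², y = 85 mm, Ī = 40 998 275 mm⁴.
Bore (subtracted): ⌀142, A = 15836.8 mm², y = 85 mm, Ī = 19 958 288 mm⁴.
By symmetry the centroid is at mid-height, ȳ = 85 mm.
All pieces are centred on the horizontal axis through the centroid, so I = ΣĪ (holes subtracted) = 21 039 987 mm⁴.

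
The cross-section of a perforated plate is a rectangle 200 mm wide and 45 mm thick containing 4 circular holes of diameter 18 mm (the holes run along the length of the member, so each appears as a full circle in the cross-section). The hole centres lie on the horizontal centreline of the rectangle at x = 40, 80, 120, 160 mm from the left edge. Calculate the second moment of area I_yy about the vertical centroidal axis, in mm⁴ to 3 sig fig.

I_yy ≈ 2.79 × 10⁷ mm⁴

Split into non-overlapping primitives; take the origin at the lower-left of the bounding box.
Plate: 200 × 45, A = 9 000 mm², x = 100 mm, Ī = 30 000 000 mm⁴.
Hole 1 (subtracted): ⌀18, A = 254.47 mm², x = 40 mm, Ī = 5 153 mm⁴.
Hole 2 (subtracted): ⌀18, A = 254.47 mm², x = 80 mm, Ī = 5 153 mm⁴.
Hole 3 (subtracted): ⌀18, A = 254.47 mm², x = 120 mm, Ī = 5 153 mm⁴.
Hole 4 (subtracted): ⌀18, A = 254.47 mm², x = 160 mm, Ī = 5 153 mm⁴.
By symmetry the centroid is at mid-width, x̄ = 100 mm.
Transfer each piece to the vertical centroidal axis using Ī + A·d² with d = x − 100:
  plate: d = 0 mm → contributes +30 000 000 mm⁴
  hole 1: d = -60 mm → contributes −921 241 mm⁴
  hole 2: d = -20 mm → contributes −106 941 mm⁴
  hole 3: d = 20 mm → contributes −106 941 mm⁴
  hole 4: d = 60 mm → contributes −921 241 mm⁴
Total I = 27 943 636 mm⁴.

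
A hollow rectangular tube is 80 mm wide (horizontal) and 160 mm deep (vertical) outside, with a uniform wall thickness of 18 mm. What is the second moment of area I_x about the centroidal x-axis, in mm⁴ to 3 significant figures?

Treat the section as a set of non-overlapping primitives; coordinates are from the bounding-box lower-left.
Outer rectangle: 80 × 160, A = 12 800 mm², y = 80 mm, Ī = 27 306 667 mm⁴.
Inner void (subtracted): 44 × 124, A = 5 456 mm², y = 80 mm, Ī = 6 990 955 mm⁴.
By symmetry the centroid is at mid-height, ȳ = 80 mm.
All pieces are centred on the centroidal x-axis, so I = ΣĪ (holes subtracted) = 20 315 712 mm⁴.

I_x ≈ 2.03 × 10⁷ mm⁴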